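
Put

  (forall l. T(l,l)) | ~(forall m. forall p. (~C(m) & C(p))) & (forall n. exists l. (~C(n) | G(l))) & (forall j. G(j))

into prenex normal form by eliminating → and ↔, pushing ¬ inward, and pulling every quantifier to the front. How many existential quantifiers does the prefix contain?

Push ¬ through the quantifiers and connectives to reach negation normal form:
  (forall l. T(l,l)) | (exists m. exists p. (C(m) | ~C(p))) & (forall n. exists l. (~C(n) | G(l))) & (forall j. G(j))
Rename bound variables to avoid capture: l↦y.
  (forall l. T(l,l)) | (exists m. exists p. (C(m) | ~C(p))) & (forall n. exists y. (~C(n) | G(y))) & (forall j. G(j))
Extract every quantifier outward, since the variables are now distinct and don't occur free across branches:
  forall l. exists m. exists p. forall n. exists y. forall j. (T(l,l) | (C(m) | ~C(p)) & (~C(n) | G(y)) & G(j))
The prefix is forall l exists m exists p forall n exists y forall j: 3 universal, 3 existential.

3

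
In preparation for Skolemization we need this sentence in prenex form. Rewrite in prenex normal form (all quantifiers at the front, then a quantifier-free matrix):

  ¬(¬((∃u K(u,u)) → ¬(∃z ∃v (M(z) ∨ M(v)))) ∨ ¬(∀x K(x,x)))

∀u ∀z ∀v ∀x ((¬K(u,u) ∨ ¬M(z) ∧ ¬M(v)) ∧ K(x,x))

First replace A → B with ¬A ∨ B.
  ¬(¬(¬(∃u K(u,u)) ∨ ¬(∃z ∃v (M(z) ∨ M(v)))) ∨ ¬(∀x K(x,x)))
Drive negations inward (¬∀x A ≡ ∃x ¬A, ¬∃x A ≡ ∀x ¬A, De Morgan for ∧/∨):
  ((∀u ¬K(u,u)) ∨ (∀z ∀v (¬M(z) ∧ ¬M(v)))) ∧ (∀x K(x,x))
All bound variables are already distinct, so no renaming is needed.
Finally move all quantifiers to the prefix:
  ∀u ∀z ∀v ∀x ((¬K(u,u) ∨ ¬M(z) ∧ ¬M(v)) ∧ K(x,x))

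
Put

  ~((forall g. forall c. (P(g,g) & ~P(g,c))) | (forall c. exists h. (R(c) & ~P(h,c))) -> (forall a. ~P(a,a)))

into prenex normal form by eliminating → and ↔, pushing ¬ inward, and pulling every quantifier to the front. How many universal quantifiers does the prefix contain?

3

Rewrite implications/biconditionals: A → B as ¬A ∨ B.
  ~(~((forall g. forall c. (P(g,g) & ~P(g,c))) | (forall c. exists h. (R(c) & ~P(h,c)))) | (forall a. ~P(a,a)))
Push ¬ through the quantifiers and connectives to reach negation normal form:
  ((forall g. forall c. (P(g,g) & ~P(g,c))) | (forall c. exists h. (R(c) & ~P(h,c)))) & (exists a. P(a,a))
Standardize variables apart so no two quantifiers bind the same name: c↦y1.
  ((forall g. forall c. (P(g,g) & ~P(g,c))) | (forall y1. exists h. (R(y1) & ~P(h,y1)))) & (exists a. P(a,a))
Pull the quantifiers to the front (each side's bound variable is not free in the other side):
  forall g. forall c. forall y1. exists h. exists a. ((P(g,g) & ~P(g,c) | R(y1) & ~P(h,y1)) & P(a,a))
The prefix is forall g forall c forall y1 exists h exists a: 3 universal, 2 existential.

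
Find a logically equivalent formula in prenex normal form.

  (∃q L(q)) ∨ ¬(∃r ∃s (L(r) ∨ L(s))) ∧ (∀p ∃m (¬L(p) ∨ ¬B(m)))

Push ¬ through the quantifiers and connectives to reach negation normal form:
  (∃q L(q)) ∨ (∀r ∀s (¬L(r) ∧ ¬L(s))) ∧ (∀p ∃m (¬L(p) ∨ ¬B(m)))
Extract every quantifier outward, since the variables are now distinct and don't occur free across branches:
  ∃q ∀r ∀s ∀p ∃m (L(q) ∨ ¬L(r) ∧ ¬L(s) ∧ (¬L(p) ∨ ¬B(m)))

∃q ∀r ∀s ∀p ∃m (L(q) ∨ ¬L(r) ∧ ¬L(s) ∧ (¬L(p) ∨ ¬B(m)))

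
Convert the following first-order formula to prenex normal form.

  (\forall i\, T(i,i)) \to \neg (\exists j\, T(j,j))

\exists i\, \forall j\, (\neg T(i,i) \lor \neg T(j,j))

Rewrite implications/biconditionals: A → B as ¬A ∨ B.
  \neg (\forall i\, T(i,i)) \lor \neg (\exists j\, T(j,j))
Push ¬ through the quantifiers and connectives to reach negation normal form:
  (\exists i\, \neg T(i,i)) \lor (\forall j\, \neg T(j,j))
All bound variables are already distinct, so no renaming is needed.
Finally move all quantifiers to the prefix:
  \exists i\, \forall j\, (\neg T(i,i) \lor \neg T(j,j))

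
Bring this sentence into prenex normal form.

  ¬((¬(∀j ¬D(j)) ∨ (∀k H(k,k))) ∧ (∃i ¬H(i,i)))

Move each ¬ inward, flipping quantifiers it crosses:
  (∀j ¬D(j)) ∧ (∃k ¬H(k,k)) ∨ (∀i H(i,i))
Pull the quantifiers to the front (each side's bound variable is not free in the other side):
  ∀j ∃k ∀i (¬D(j) ∧ ¬H(k,k) ∨ H(i,i))

∀j ∃k ∀i (¬D(j) ∧ ¬H(k,k) ∨ H(i,i))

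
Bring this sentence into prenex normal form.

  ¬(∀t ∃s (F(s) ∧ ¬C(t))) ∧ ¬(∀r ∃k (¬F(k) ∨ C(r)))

Push ¬ through the quantifiers and connectives to reach negation normal form:
  (∃t ∀s (¬F(s) ∨ C(t))) ∧ (∃r ∀k (F(k) ∧ ¬C(r)))
Extract every quantifier outward, since the variables are now distinct and don't occur free across branches:
  ∃t ∀s ∃r ∀k ((¬F(s) ∨ C(t)) ∧ F(k) ∧ ¬C(r))

∃t ∀s ∃r ∀k ((¬F(s) ∨ C(t)) ∧ F(k) ∧ ¬C(r))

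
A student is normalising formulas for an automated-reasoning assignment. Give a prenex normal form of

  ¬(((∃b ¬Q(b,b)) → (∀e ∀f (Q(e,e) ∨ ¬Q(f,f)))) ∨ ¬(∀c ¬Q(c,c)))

First replace A → B with ¬A ∨ B.
  ¬(¬(∃b ¬Q(b,b)) ∨ (∀e ∀f (Q(e,e) ∨ ¬Q(f,f))) ∨ ¬(∀c ¬Q(c,c)))
Push ¬ through the quantifiers and connectives to reach negation normal form:
  (∃b ¬Q(b,b)) ∧ (∃e ∃f (¬Q(e,e) ∧ Q(f,f))) ∧ (∀c ¬Q(c,c))
All bound variables are already distinct, so no renaming is needed.
Pull the quantifiers to the front (each side's bound variable is not free in the other side):
  ∃b ∃e ∃f ∀c (¬Q(b,b) ∧ ¬Q(e,e) ∧ Q(f,f) ∧ ¬Q(c,c))

∃b ∃e ∃f ∀c (¬Q(b,b) ∧ ¬Q(e,e) ∧ Q(f,f) ∧ ¬Q(c,c))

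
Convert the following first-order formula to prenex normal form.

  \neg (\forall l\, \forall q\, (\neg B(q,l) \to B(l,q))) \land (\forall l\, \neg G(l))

First replace A → B with ¬A ∨ B.
  \neg (\forall l\, \forall q\, (\neg \neg B(q,l) \lor B(l,q))) \land (\forall l\, \neg G(l))
Drive negations inward (¬∀x A ≡ ∃x ¬A, ¬∃x A ≡ ∀x ¬A, De Morgan for ∧/∨):
  (\exists l\, \exists q\, (\neg B(q,l) \land \neg B(l,q))) \land (\forall l\, \neg G(l))
Give each quantifier a distinct variable: l↦c.
  (\exists l\, \exists q\, (\neg B(q,l) \land \neg B(l,q))) \land (\forall c\, \neg G(c))
Finally move all quantifiers to the prefix:
  \exists l\, \exists q\, \forall c\, (\neg B(q,l) \land \neg B(l,q) \land \neg G(c))

\exists l\, \exists q\, \forall c\, (\neg B(q,l) \land \neg B(l,q) \land \neg G(c))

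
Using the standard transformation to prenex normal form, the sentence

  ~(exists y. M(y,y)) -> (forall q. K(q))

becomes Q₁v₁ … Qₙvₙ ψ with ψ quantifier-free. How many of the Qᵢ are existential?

1

First replace A → B with ¬A ∨ B.
  ~~(exists y. M(y,y)) | (forall q. K(q))
Drive negations inward (¬∀x A ≡ ∃x ¬A, ¬∃x A ≡ ∀x ¬A, De Morgan for ∧/∨):
  (exists y. M(y,y)) | (forall q. K(q))
All bound variables are already distinct, so no renaming is needed.
Finally move all quantifiers to the prefix:
  exists y. forall q. (M(y,y) | K(q))
The prefix is exists y forall q: 1 universal, 1 existential.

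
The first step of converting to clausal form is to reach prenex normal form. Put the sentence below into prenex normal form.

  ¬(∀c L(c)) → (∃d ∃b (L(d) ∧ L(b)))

First replace A → B with ¬A ∨ B.
  ¬¬(∀c L(c)) ∨ (∃d ∃b (L(d) ∧ L(b)))
Move each ¬ inward, flipping quantifiers it crosses:
  (∀c L(c)) ∨ (∃d ∃b (L(d) ∧ L(b)))
Extract every quantifier outward, since the variables are now distinct and don't occur free across branches:
  ∀c ∃d ∃b (L(c) ∨ L(d) ∧ L(b))

∀c ∃d ∃b (L(c) ∨ L(d) ∧ L(b))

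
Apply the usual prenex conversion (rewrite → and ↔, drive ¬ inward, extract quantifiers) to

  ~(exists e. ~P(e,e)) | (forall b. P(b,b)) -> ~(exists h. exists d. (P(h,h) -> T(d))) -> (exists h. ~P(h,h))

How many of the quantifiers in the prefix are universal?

0

Eliminate → and ↔ using ¬ and ∨.
  ~(~(exists e. ~P(e,e)) | (forall b. P(b,b))) | ~~(exists h. exists d. (~P(h,h) | T(d))) | (exists h. ~P(h,h))
Drive negations inward (¬∀x A ≡ ∃x ¬A, ¬∃x A ≡ ∀x ¬A, De Morgan for ∧/∨):
  (exists e. ~P(e,e)) & (exists b. ~P(b,b)) | (exists h. exists d. (~P(h,h) | T(d))) | (exists h. ~P(h,h))
Give each quantifier a distinct variable: h↦a.
  (exists e. ~P(e,e)) & (exists b. ~P(b,b)) | (exists h. exists d. (~P(h,h) | T(d))) | (exists a. ~P(a,a))
Pull the quantifiers to the front (each side's bound variable is not free in the other side):
  exists e. exists b. exists h. exists d. exists a. (~P(e,e) & ~P(b,b) | ~P(h,h) | T(d) | ~P(a,a))
The prefix is exists e exists b exists h exists d exists a: 0 universal, 5 existential.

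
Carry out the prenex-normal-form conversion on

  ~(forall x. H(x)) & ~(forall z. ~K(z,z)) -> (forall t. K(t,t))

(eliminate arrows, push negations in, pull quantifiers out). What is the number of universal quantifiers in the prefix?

3

Eliminate → and ↔ using ¬ and ∨.
  ~(~(forall x. H(x)) & ~(forall z. ~K(z,z))) | (forall t. K(t,t))
Drive negations inward (¬∀x A ≡ ∃x ¬A, ¬∃x A ≡ ∀x ¬A, De Morgan for ∧/∨):
  (forall x. H(x)) | (forall z. ~K(z,z)) | (forall t. K(t,t))
All bound variables are already distinct, so no renaming is needed.
Extract every quantifier outward, since the variables are now distinct and don't occur free across branches:
  forall x. forall z. forall t. (H(x) | ~K(z,z) | K(t,t))
The prefix is forall x forall z forall t: 3 universal, 0 existential.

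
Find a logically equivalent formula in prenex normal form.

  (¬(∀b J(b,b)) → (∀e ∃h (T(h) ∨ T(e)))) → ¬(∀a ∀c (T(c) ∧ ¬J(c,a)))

∃b ∃e ∀h ∃a ∃c (¬J(b,b) ∧ ¬T(h) ∧ ¬T(e) ∨ ¬T(c) ∨ J(c,a))

Eliminate → and ↔ using ¬ and ∨.
  ¬(¬¬(∀b J(b,b)) ∨ (∀e ∃h (T(h) ∨ T(e)))) ∨ ¬(∀a ∀c (T(c) ∧ ¬J(c,a)))
Push ¬ through the quantifiers and connectives to reach negation normal form:
  (∃b ¬J(b,b)) ∧ (∃e ∀h (¬T(h) ∧ ¬T(e))) ∨ (∃a ∃c (¬T(c) ∨ J(c,a)))
All bound variables are already distinct, so no renaming is needed.
Finally move all quantifiers to the prefix:
  ∃b ∃e ∀h ∃a ∃c (¬J(b,b) ∧ ¬T(h) ∧ ¬T(e) ∨ ¬T(c) ∨ J(c,a))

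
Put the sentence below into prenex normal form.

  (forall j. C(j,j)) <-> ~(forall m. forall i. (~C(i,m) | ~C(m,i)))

Eliminate → and ↔ using ¬ and ∨; A ↔ B as (¬A ∨ B) ∧ (¬B ∨ A).
  (~(forall j. C(j,j)) | ~(forall m. forall i. (~C(i,m) | ~C(m,i)))) & (~~(forall m. forall i. (~C(i,m) | ~C(m,i))) | (forall j. C(j,j)))
Push ¬ through the quantifiers and connectives to reach negation normal form:
  ((exists j. ~C(j,j)) | (exists m. exists i. (C(i,m) & C(m,i)))) & ((forall m. forall i. (~C(i,m) | ~C(m,i))) | (forall j. C(j,j)))
Rename bound variables to avoid capture: m↦c, i↦p, j↦x.
  ((exists j. ~C(j,j)) | (exists m. exists i. (C(i,m) & C(m,i)))) & ((forall c. forall p. (~C(p,c) | ~C(c,p))) | (forall x. C(x,x)))
Pull the quantifiers to the front (each side's bound variable is not free in the other side):
  exists j. exists m. exists i. forall c. forall p. forall x. ((~C(j,j) | C(i,m) & C(m,i)) & (~C(p,c) | ~C(c,p) | C(x,x)))

exists j. exists m. exists i. forall c. forall p. forall x. ((~C(j,j) | C(i,m) & C(m,i)) & (~C(p,c) | ~C(c,p) | C(x,x)))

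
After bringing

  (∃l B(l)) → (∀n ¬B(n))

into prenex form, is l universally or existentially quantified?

universal

Rewrite implications/biconditionals: A → B as ¬A ∨ B.
  ¬(∃l B(l)) ∨ (∀n ¬B(n))
Drive negations inward (¬∀x A ≡ ∃x ¬A, ¬∃x A ≡ ∀x ¬A, De Morgan for ∧/∨):
  (∀l ¬B(l)) ∨ (∀n ¬B(n))
All bound variables are already distinct, so no renaming is needed.
Extract every quantifier outward, since the variables are now distinct and don't occur free across branches:
  ∀l ∀n (¬B(l) ∨ ¬B(n))
The quantifier ∃l sits under an odd number of negations (counting the antecedent side of each →), so it flips to ∀l.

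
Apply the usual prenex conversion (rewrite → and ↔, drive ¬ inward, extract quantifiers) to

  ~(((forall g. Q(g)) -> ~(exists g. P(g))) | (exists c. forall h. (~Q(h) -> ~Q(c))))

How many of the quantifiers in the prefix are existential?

Eliminate → and ↔ using ¬ and ∨.
  ~(~(forall g. Q(g)) | ~(exists g. P(g)) | (exists c. forall h. (~~Q(h) | ~Q(c))))
Drive negations inward (¬∀x A ≡ ∃x ¬A, ¬∃x A ≡ ∀x ¬A, De Morgan for ∧/∨):
  (forall g. Q(g)) & (exists g. P(g)) & (forall c. exists h. (~Q(h) & Q(c)))
Rename bound variables to avoid capture: g↦s.
  (forall g. Q(g)) & (exists s. P(s)) & (forall c. exists h. (~Q(h) & Q(c)))
Extract every quantifier outward, since the variables are now distinct and don't occur free across branches:
  forall g. exists s. forall c. exists h. (Q(g) & P(s) & ~Q(h) & Q(c))
The prefix is forall g exists s forall c exists h: 2 universal, 2 existential.

2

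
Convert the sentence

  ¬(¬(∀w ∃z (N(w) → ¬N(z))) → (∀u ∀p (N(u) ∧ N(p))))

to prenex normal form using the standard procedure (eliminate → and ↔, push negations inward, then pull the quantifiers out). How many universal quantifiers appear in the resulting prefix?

1

Eliminate → and ↔ using ¬ and ∨.
  ¬(¬¬(∀w ∃z (¬N(w) ∨ ¬N(z))) ∨ (∀u ∀p (N(u) ∧ N(p))))
Push ¬ through the quantifiers and connectives to reach negation normal form:
  (∃w ∀z (N(w) ∧ N(z))) ∧ (∃u ∃p (¬N(u) ∨ ¬N(p)))
All bound variables are already distinct, so no renaming is needed.
Pull the quantifiers to the front (each side's bound variable is not free in the other side):
  ∃w ∀z ∃u ∃p (N(w) ∧ N(z) ∧ (¬N(u) ∨ ¬N(p)))
The prefix is ∃w ∀z ∃u ∃p: 1 universal, 3 existential.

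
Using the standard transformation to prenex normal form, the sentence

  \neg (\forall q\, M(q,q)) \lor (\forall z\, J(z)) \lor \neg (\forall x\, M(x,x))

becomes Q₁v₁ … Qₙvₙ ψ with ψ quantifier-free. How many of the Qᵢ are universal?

1

Drive negations inward (¬∀x A ≡ ∃x ¬A, ¬∃x A ≡ ∀x ¬A, De Morgan for ∧/∨):
  (\exists q\, \neg M(q,q)) \lor (\forall z\, J(z)) \lor (\exists x\, \neg M(x,x))
Pull the quantifiers to the front (each side's bound variable is not free in the other side):
  \exists q\, \forall z\, \exists x\, (\neg M(q,q) \lor J(z) \lor \neg M(x,x))
The prefix is \exists q \forall z \exists x: 1 universal, 2 existential.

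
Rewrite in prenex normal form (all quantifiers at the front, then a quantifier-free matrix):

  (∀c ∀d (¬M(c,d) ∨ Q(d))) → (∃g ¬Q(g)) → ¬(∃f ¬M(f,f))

First replace A → B with ¬A ∨ B.
  ¬(∀c ∀d (¬M(c,d) ∨ Q(d))) ∨ ¬(∃g ¬Q(g)) ∨ ¬(∃f ¬M(f,f))
Move each ¬ inward, flipping quantifiers it crosses:
  (∃c ∃d (M(c,d) ∧ ¬Q(d))) ∨ (∀g Q(g)) ∨ (∀f M(f,f))
All bound variables are already distinct, so no renaming is needed.
Finally move all quantifiers to the prefix:
  ∃c ∃d ∀g ∀f (M(c,d) ∧ ¬Q(d) ∨ Q(g) ∨ M(f,f))

∃c ∃d ∀g ∀f (M(c,d) ∧ ¬Q(d) ∨ Q(g) ∨ M(f,f))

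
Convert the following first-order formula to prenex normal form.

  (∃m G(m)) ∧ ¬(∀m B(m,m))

∃m ∃w1 (G(m) ∧ ¬B(w1,w1))

Push ¬ through the quantifiers and connectives to reach negation normal form:
  (∃m G(m)) ∧ (∃m ¬B(m,m))
Standardize variables apart so no two quantifiers bind the same name: m↦w1.
  (∃m G(m)) ∧ (∃w1 ¬B(w1,w1))
Finally move all quantifiers to the prefix:
  ∃m ∃w1 (G(m) ∧ ¬B(w1,w1))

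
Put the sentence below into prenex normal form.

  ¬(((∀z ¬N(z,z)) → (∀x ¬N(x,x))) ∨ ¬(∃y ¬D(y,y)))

∀z ∃x ∃y (¬N(z,z) ∧ N(x,x) ∧ ¬D(y,y))

Eliminate → and ↔ using ¬ and ∨.
  ¬(¬(∀z ¬N(z,z)) ∨ (∀x ¬N(x,x)) ∨ ¬(∃y ¬D(y,y)))
Push ¬ through the quantifiers and connectives to reach negation normal form:
  (∀z ¬N(z,z)) ∧ (∃x N(x,x)) ∧ (∃y ¬D(y,y))
Pull the quantifiers to the front (each side's bound variable is not free in the other side):
  ∀z ∃x ∃y (¬N(z,z) ∧ N(x,x) ∧ ¬D(y,y))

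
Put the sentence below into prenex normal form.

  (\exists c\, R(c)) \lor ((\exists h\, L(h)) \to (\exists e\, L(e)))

\exists c\, \forall h\, \exists e\, (R(c) \lor \neg L(h) \lor L(e))

Eliminate → and ↔ using ¬ and ∨.
  (\exists c\, R(c)) \lor \neg (\exists h\, L(h)) \lor (\exists e\, L(e))
Push ¬ through the quantifiers and connectives to reach negation normal form:
  (\exists c\, R(c)) \lor (\forall h\, \neg L(h)) \lor (\exists e\, L(e))
All bound variables are already distinct, so no renaming is needed.
Finally move all quantifiers to the prefix:
  \exists c\, \forall h\, \exists e\, (R(c) \lor \neg L(h) \lor L(e))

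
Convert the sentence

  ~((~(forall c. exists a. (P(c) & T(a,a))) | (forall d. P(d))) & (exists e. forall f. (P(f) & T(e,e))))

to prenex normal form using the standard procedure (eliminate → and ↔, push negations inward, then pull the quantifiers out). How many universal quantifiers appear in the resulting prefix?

2

Move each ¬ inward, flipping quantifiers it crosses:
  (forall c. exists a. (P(c) & T(a,a))) & (exists d. ~P(d)) | (forall e. exists f. (~P(f) | ~T(e,e)))
All bound variables are already distinct, so no renaming is needed.
Extract every quantifier outward, since the variables are now distinct and don't occur free across branches:
  forall c. exists a. exists d. forall e. exists f. (P(c) & T(a,a) & ~P(d) | ~P(f) | ~T(e,e))
The prefix is forall c exists a exists d forall e exists f: 2 universal, 3 existential.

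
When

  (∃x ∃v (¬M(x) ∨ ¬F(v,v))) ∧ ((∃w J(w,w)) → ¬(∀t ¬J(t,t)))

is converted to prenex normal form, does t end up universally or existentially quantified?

First replace A → B with ¬A ∨ B.
  (∃x ∃v (¬M(x) ∨ ¬F(v,v))) ∧ (¬(∃w J(w,w)) ∨ ¬(∀t ¬J(t,t)))
Push ¬ through the quantifiers and connectives to reach negation normal form:
  (∃x ∃v (¬M(x) ∨ ¬F(v,v))) ∧ ((∀w ¬J(w,w)) ∨ (∃t J(t,t)))
All bound variables are already distinct, so no renaming is needed.
Finally move all quantifiers to the prefix:
  ∃x ∃v ∀w ∃t ((¬M(x) ∨ ¬F(v,v)) ∧ (¬J(w,w) ∨ J(t,t)))
The quantifier ∀t sits under an odd number of negations (counting the antecedent side of each →), so it flips to ∃t.

existential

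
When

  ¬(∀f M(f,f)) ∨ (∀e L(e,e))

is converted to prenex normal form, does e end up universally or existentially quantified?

Drive negations inward (¬∀x A ≡ ∃x ¬A, ¬∃x A ≡ ∀x ¬A, De Morgan for ∧/∨):
  (∃f ¬M(f,f)) ∨ (∀e L(e,e))
All bound variables are already distinct, so no renaming is needed.
Finally move all quantifiers to the prefix:
  ∃f ∀e (¬M(f,f) ∨ L(e,e))
The quantifier ∀e sits under an even number of negations, so it remains universal.

universal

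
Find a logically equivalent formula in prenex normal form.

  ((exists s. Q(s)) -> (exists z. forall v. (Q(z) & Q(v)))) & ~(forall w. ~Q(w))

forall s. exists z. forall v. exists w. ((~Q(s) | Q(z) & Q(v)) & Q(w))

First replace A → B with ¬A ∨ B.
  (~(exists s. Q(s)) | (exists z. forall v. (Q(z) & Q(v)))) & ~(forall w. ~Q(w))
Drive negations inward (¬∀x A ≡ ∃x ¬A, ¬∃x A ≡ ∀x ¬A, De Morgan for ∧/∨):
  ((forall s. ~Q(s)) | (exists z. forall v. (Q(z) & Q(v)))) & (exists w. Q(w))
Pull the quantifiers to the front (each side's bound variable is not free in the other side):
  forall s. exists z. forall v. exists w. ((~Q(s) | Q(z) & Q(v)) & Q(w))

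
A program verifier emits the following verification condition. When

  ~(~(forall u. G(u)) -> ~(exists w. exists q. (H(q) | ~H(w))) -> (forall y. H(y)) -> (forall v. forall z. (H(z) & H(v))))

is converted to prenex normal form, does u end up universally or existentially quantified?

existential

First replace A → B with ¬A ∨ B.
  ~(~~(forall u. G(u)) | ~~(exists w. exists q. (H(q) | ~H(w))) | ~(forall y. H(y)) | (forall v. forall z. (H(z) & H(v))))
Drive negations inward (¬∀x A ≡ ∃x ¬A, ¬∃x A ≡ ∀x ¬A, De Morgan for ∧/∨):
  (exists u. ~G(u)) & (forall w. forall q. (~H(q) & H(w))) & (forall y. H(y)) & (exists v. exists z. (~H(z) | ~H(v)))
Extract every quantifier outward, since the variables are now distinct and don't occur free across branches:
  exists u. forall w. forall q. forall y. exists v. exists z. (~G(u) & ~H(q) & H(w) & H(y) & (~H(z) | ~H(v)))
The quantifier forall u sits under an odd number of negations (counting the antecedent side of each →), so it flips to exists u.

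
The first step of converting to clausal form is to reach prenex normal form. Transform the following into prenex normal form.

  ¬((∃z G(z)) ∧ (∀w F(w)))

∀z ∃w (¬G(z) ∨ ¬F(w))

Push ¬ through the quantifiers and connectives to reach negation normal form:
  (∀z ¬G(z)) ∨ (∃w ¬F(w))
All bound variables are already distinct, so no renaming is needed.
Pull the quantifiers to the front (each side's bound variable is not free in the other side):
  ∀z ∃w (¬G(z) ∨ ¬F(w))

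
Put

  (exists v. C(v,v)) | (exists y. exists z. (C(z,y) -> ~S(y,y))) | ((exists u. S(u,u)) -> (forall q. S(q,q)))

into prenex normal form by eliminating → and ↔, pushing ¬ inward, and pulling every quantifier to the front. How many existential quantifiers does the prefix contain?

3

Eliminate → and ↔ using ¬ and ∨.
  (exists v. C(v,v)) | (exists y. exists z. (~C(z,y) | ~S(y,y))) | ~(exists u. S(u,u)) | (forall q. S(q,q))
Move each ¬ inward, flipping quantifiers it crosses:
  (exists v. C(v,v)) | (exists y. exists z. (~C(z,y) | ~S(y,y))) | (forall u. ~S(u,u)) | (forall q. S(q,q))
All bound variables are already distinct, so no renaming is needed.
Pull the quantifiers to the front (each side's bound variable is not free in the other side):
  exists v. exists y. exists z. forall u. forall q. (C(v,v) | ~C(z,y) | ~S(y,y) | ~S(u,u) | S(q,q))
The prefix is exists v exists y exists z forall u forall q: 2 universal, 3 existential.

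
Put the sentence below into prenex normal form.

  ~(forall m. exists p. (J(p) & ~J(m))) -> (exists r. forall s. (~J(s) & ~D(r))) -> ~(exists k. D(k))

First replace A → B with ¬A ∨ B.
  ~~(forall m. exists p. (J(p) & ~J(m))) | ~(exists r. forall s. (~J(s) & ~D(r))) | ~(exists k. D(k))
Move each ¬ inward, flipping quantifiers it crosses:
  (forall m. exists p. (J(p) & ~J(m))) | (forall r. exists s. (J(s) | D(r))) | (forall k. ~D(k))
All bound variables are already distinct, so no renaming is needed.
Finally move all quantifiers to the prefix:
  forall m. exists p. forall r. exists s. forall k. (J(p) & ~J(m) | J(s) | D(r) | ~D(k))

forall m. exists p. forall r. exists s. forall k. (J(p) & ~J(m) | J(s) | D(r) | ~D(k))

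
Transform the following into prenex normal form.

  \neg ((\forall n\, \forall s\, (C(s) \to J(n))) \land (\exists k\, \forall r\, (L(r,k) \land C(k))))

\exists n\, \exists s\, \forall k\, \exists r\, (C(s) \land \neg J(n) \lor \neg L(r,k) \lor \neg C(k))

Eliminate → and ↔ using ¬ and ∨.
  \neg ((\forall n\, \forall s\, (\neg C(s) \lor J(n))) \land (\exists k\, \forall r\, (L(r,k) \land C(k))))
Drive negations inward (¬∀x A ≡ ∃x ¬A, ¬∃x A ≡ ∀x ¬A, De Morgan for ∧/∨):
  (\exists n\, \exists s\, (C(s) \land \neg J(n))) \lor (\forall k\, \exists r\, (\neg L(r,k) \lor \neg C(k)))
All bound variables are already distinct, so no renaming is needed.
Finally move all quantifiers to the prefix:
  \exists n\, \exists s\, \forall k\, \exists r\, (C(s) \land \neg J(n) \lor \neg L(r,k) \lor \neg C(k))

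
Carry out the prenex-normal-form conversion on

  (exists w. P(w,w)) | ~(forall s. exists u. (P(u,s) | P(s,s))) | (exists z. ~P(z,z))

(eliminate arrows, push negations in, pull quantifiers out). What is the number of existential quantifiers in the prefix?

Drive negations inward (¬∀x A ≡ ∃x ¬A, ¬∃x A ≡ ∀x ¬A, De Morgan for ∧/∨):
  (exists w. P(w,w)) | (exists s. forall u. (~P(u,s) & ~P(s,s))) | (exists z. ~P(z,z))
Extract every quantifier outward, since the variables are now distinct and don't occur free across branches:
  exists w. exists s. forall u. exists z. (P(w,w) | ~P(u,s) & ~P(s,s) | ~P(z,z))
The prefix is exists w exists s forall u exists z: 1 universal, 3 existential.

3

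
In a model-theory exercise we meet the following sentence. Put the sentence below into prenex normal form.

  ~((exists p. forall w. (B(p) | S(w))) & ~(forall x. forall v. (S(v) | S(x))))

Push ¬ through the quantifiers and connectives to reach negation normal form:
  (forall p. exists w. (~B(p) & ~S(w))) | (forall x. forall v. (S(v) | S(x)))
All bound variables are already distinct, so no renaming is needed.
Pull the quantifiers to the front (each side's bound variable is not free in the other side):
  forall p. exists w. forall x. forall v. (~B(p) & ~S(w) | S(v) | S(x))

forall p. exists w. forall x. forall v. (~B(p) & ~S(w) | S(v) | S(x))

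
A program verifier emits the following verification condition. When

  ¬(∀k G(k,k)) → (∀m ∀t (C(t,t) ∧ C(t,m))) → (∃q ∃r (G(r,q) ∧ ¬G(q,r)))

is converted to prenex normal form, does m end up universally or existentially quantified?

existential

Eliminate → and ↔ using ¬ and ∨.
  ¬¬(∀k G(k,k)) ∨ ¬(∀m ∀t (C(t,t) ∧ C(t,m))) ∨ (∃q ∃r (G(r,q) ∧ ¬G(q,r)))
Drive negations inward (¬∀x A ≡ ∃x ¬A, ¬∃x A ≡ ∀x ¬A, De Morgan for ∧/∨):
  (∀k G(k,k)) ∨ (∃m ∃t (¬C(t,t) ∨ ¬C(t,m))) ∨ (∃q ∃r (G(r,q) ∧ ¬G(q,r)))
All bound variables are already distinct, so no renaming is needed.
Finally move all quantifiers to the prefix:
  ∀k ∃m ∃t ∃q ∃r (G(k,k) ∨ ¬C(t,t) ∨ ¬C(t,m) ∨ G(r,q) ∧ ¬G(q,r))
The quantifier ∀m sits under an odd number of negations (counting the antecedent side of each →), so it flips to ∃m.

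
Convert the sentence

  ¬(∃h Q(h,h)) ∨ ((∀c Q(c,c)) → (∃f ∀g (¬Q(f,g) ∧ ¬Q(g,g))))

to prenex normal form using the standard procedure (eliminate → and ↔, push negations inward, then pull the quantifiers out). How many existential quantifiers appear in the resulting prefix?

2

Eliminate → and ↔ using ¬ and ∨.
  ¬(∃h Q(h,h)) ∨ ¬(∀c Q(c,c)) ∨ (∃f ∀g (¬Q(f,g) ∧ ¬Q(g,g)))
Push ¬ through the quantifiers and connectives to reach negation normal form:
  (∀h ¬Q(h,h)) ∨ (∃c ¬Q(c,c)) ∨ (∃f ∀g (¬Q(f,g) ∧ ¬Q(g,g)))
All bound variables are already distinct, so no renaming is needed.
Extract every quantifier outward, since the variables are now distinct and don't occur free across branches:
  ∀h ∃c ∃f ∀g (¬Q(h,h) ∨ ¬Q(c,c) ∨ ¬Q(f,g) ∧ ¬Q(g,g))
The prefix is ∀h ∃c ∃f ∀g: 2 universal, 2 existential.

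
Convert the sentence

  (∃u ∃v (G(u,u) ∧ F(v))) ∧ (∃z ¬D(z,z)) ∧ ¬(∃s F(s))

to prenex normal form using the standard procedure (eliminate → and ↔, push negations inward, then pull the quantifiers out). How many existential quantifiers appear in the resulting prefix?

Move each ¬ inward, flipping quantifiers it crosses:
  (∃u ∃v (G(u,u) ∧ F(v))) ∧ (∃z ¬D(z,z)) ∧ (∀s ¬F(s))
All bound variables are already distinct, so no renaming is needed.
Extract every quantifier outward, since the variables are now distinct and don't occur free across branches:
  ∃u ∃v ∃z ∀s (G(u,u) ∧ F(v) ∧ ¬D(z,z) ∧ ¬F(s))
The prefix is ∃u ∃v ∃z ∀s: 1 universal, 3 existential.

3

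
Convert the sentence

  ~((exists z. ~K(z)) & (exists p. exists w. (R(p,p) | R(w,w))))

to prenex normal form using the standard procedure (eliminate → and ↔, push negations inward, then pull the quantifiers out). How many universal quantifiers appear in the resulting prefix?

3

Move each ¬ inward, flipping quantifiers it crosses:
  (forall z. K(z)) | (forall p. forall w. (~R(p,p) & ~R(w,w)))
All bound variables are already distinct, so no renaming is needed.
Pull the quantifiers to the front (each side's bound variable is not free in the other side):
  forall z. forall p. forall w. (K(z) | ~R(p,p) & ~R(w,w))
The prefix is forall z forall p forall w: 3 universal, 0 existential.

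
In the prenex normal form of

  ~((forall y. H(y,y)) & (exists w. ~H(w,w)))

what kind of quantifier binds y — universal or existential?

existential

Move each ¬ inward, flipping quantifiers it crosses:
  (exists y. ~H(y,y)) | (forall w. H(w,w))
Pull the quantifiers to the front (each side's bound variable is not free in the other side):
  exists y. forall w. (~H(y,y) | H(w,w))
The quantifier forall y sits under an odd number of negations, so it flips to exists y.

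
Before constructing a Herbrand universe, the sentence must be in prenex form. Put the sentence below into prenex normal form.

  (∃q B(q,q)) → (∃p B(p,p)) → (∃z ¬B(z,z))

∀q ∀p ∃z (¬B(q,q) ∨ ¬B(p,p) ∨ ¬B(z,z))

First replace A → B with ¬A ∨ B.
  ¬(∃q B(q,q)) ∨ ¬(∃p B(p,p)) ∨ (∃z ¬B(z,z))
Move each ¬ inward, flipping quantifiers it crosses:
  (∀q ¬B(q,q)) ∨ (∀p ¬B(p,p)) ∨ (∃z ¬B(z,z))
All bound variables are already distinct, so no renaming is needed.
Extract every quantifier outward, since the variables are now distinct and don't occur free across branches:
  ∀q ∀p ∃z (¬B(q,q) ∨ ¬B(p,p) ∨ ¬B(z,z))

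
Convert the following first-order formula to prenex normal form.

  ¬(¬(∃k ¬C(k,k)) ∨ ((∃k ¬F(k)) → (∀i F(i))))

Eliminate → and ↔ using ¬ and ∨.
  ¬(¬(∃k ¬C(k,k)) ∨ ¬(∃k ¬F(k)) ∨ (∀i F(i)))
Drive negations inward (¬∀x A ≡ ∃x ¬A, ¬∃x A ≡ ∀x ¬A, De Morgan for ∧/∨):
  (∃k ¬C(k,k)) ∧ (∃k ¬F(k)) ∧ (∃i ¬F(i))
Standardize variables apart so no two quantifiers bind the same name: k↦p.
  (∃k ¬C(k,k)) ∧ (∃p ¬F(p)) ∧ (∃i ¬F(i))
Pull the quantifiers to the front (each side's bound variable is not free in the other side):
  ∃k ∃p ∃i (¬C(k,k) ∧ ¬F(p) ∧ ¬F(i))

∃k ∃p ∃i (¬C(k,k) ∧ ¬F(p) ∧ ¬F(i))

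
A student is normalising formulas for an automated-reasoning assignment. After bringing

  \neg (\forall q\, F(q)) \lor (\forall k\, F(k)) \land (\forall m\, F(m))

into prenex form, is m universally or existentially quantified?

universal

Move each ¬ inward, flipping quantifiers it crosses:
  (\exists q\, \neg F(q)) \lor (\forall k\, F(k)) \land (\forall m\, F(m))
All bound variables are already distinct, so no renaming is needed.
Pull the quantifiers to the front (each side's bound variable is not free in the other side):
  \exists q\, \forall k\, \forall m\, (\neg F(q) \lor F(k) \land F(m))
The quantifier \forall m sits under an even number of negations, so it remains universal.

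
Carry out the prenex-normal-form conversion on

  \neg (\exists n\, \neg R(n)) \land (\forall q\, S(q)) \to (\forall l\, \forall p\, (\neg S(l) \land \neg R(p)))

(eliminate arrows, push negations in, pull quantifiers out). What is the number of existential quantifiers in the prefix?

Rewrite implications/biconditionals: A → B as ¬A ∨ B.
  \neg (\neg (\exists n\, \neg R(n)) \land (\forall q\, S(q))) \lor (\forall l\, \forall p\, (\neg S(l) \land \neg R(p)))
Push ¬ through the quantifiers and connectives to reach negation normal form:
  (\exists n\, \neg R(n)) \lor (\exists q\, \neg S(q)) \lor (\forall l\, \forall p\, (\neg S(l) \land \neg R(p)))
All bound variables are already distinct, so no renaming is needed.
Extract every quantifier outward, since the variables are now distinct and don't occur free across branches:
  \exists n\, \exists q\, \forall l\, \forall p\, (\neg R(n) \lor \neg S(q) \lor \neg S(l) \land \neg R(p))
The prefix is \exists n \exists q \forall l \forall p: 2 universal, 2 existential.

2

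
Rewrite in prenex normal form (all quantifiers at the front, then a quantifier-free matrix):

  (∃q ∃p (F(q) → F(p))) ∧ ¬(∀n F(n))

Rewrite implications/biconditionals: A → B as ¬A ∨ B.
  (∃q ∃p (¬F(q) ∨ F(p))) ∧ ¬(∀n F(n))
Move each ¬ inward, flipping quantifiers it crosses:
  (∃q ∃p (¬F(q) ∨ F(p))) ∧ (∃n ¬F(n))
All bound variables are already distinct, so no renaming is needed.
Pull the quantifiers to the front (each side's bound variable is not free in the other side):
  ∃q ∃p ∃n ((¬F(q) ∨ F(p)) ∧ ¬F(n))

∃q ∃p ∃n ((¬F(q) ∨ F(p)) ∧ ¬F(n))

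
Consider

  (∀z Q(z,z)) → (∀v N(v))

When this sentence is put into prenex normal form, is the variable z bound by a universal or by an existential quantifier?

Rewrite implications/biconditionals: A → B as ¬A ∨ B.
  ¬(∀z Q(z,z)) ∨ (∀v N(v))
Drive negations inward (¬∀x A ≡ ∃x ¬A, ¬∃x A ≡ ∀x ¬A, De Morgan for ∧/∨):
  (∃z ¬Q(z,z)) ∨ (∀v N(v))
Pull the quantifiers to the front (each side's bound variable is not free in the other side):
  ∃z ∀v (¬Q(z,z) ∨ N(v))
The quantifier ∀z sits under an odd number of negations (counting the antecedent side of each →), so it flips to ∃z.

existential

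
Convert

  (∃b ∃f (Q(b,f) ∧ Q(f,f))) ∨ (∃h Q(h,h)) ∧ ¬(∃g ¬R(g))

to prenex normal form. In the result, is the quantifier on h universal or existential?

existential

Drive negations inward (¬∀x A ≡ ∃x ¬A, ¬∃x A ≡ ∀x ¬A, De Morgan for ∧/∨):
  (∃b ∃f (Q(b,f) ∧ Q(f,f))) ∨ (∃h Q(h,h)) ∧ (∀g R(g))
All bound variables are already distinct, so no renaming is needed.
Pull the quantifiers to the front (each side's bound variable is not free in the other side):
  ∃b ∃f ∃h ∀g (Q(b,f) ∧ Q(f,f) ∨ Q(h,h) ∧ R(g))
The quantifier ∃h sits under an even number of negations, so it remains existential.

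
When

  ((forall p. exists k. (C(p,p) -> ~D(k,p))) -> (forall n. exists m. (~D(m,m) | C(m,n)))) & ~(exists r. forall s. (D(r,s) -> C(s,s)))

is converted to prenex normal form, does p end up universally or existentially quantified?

existential

First replace A → B with ¬A ∨ B.
  (~(forall p. exists k. (~C(p,p) | ~D(k,p))) | (forall n. exists m. (~D(m,m) | C(m,n)))) & ~(exists r. forall s. (~D(r,s) | C(s,s)))
Move each ¬ inward, flipping quantifiers it crosses:
  ((exists p. forall k. (C(p,p) & D(k,p))) | (forall n. exists m. (~D(m,m) | C(m,n)))) & (forall r. exists s. (D(r,s) & ~C(s,s)))
Pull the quantifiers to the front (each side's bound variable is not free in the other side):
  exists p. forall k. forall n. exists m. forall r. exists s. ((C(p,p) & D(k,p) | ~D(m,m) | C(m,n)) & D(r,s) & ~C(s,s))
The quantifier forall p sits under an odd number of negations (counting the antecedent side of each →), so it flips to exists p.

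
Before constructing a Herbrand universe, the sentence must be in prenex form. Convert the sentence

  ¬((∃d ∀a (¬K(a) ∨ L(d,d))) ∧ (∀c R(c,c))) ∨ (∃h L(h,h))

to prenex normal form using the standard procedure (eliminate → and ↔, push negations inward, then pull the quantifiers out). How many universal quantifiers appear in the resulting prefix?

1

Move each ¬ inward, flipping quantifiers it crosses:
  (∀d ∃a (K(a) ∧ ¬L(d,d))) ∨ (∃c ¬R(c,c)) ∨ (∃h L(h,h))
Finally move all quantifiers to the prefix:
  ∀d ∃a ∃c ∃h (K(a) ∧ ¬L(d,d) ∨ ¬R(c,c) ∨ L(h,h))
The prefix is ∀d ∃a ∃c ∃h: 1 universal, 3 existential.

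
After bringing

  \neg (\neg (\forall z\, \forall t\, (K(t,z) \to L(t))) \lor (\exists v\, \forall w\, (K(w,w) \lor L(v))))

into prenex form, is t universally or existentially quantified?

Eliminate → and ↔ using ¬ and ∨.
  \neg (\neg (\forall z\, \forall t\, (\neg K(t,z) \lor L(t))) \lor (\exists v\, \forall w\, (K(w,w) \lor L(v))))
Move each ¬ inward, flipping quantifiers it crosses:
  (\forall z\, \forall t\, (\neg K(t,z) \lor L(t))) \land (\forall v\, \exists w\, (\neg K(w,w) \land \neg L(v)))
All bound variables are already distinct, so no renaming is needed.
Pull the quantifiers to the front (each side's bound variable is not free in the other side):
  \forall z\, \forall t\, \forall v\, \exists w\, ((\neg K(t,z) \lor L(t)) \land \neg K(w,w) \land \neg L(v))
The quantifier \forall t sits under an even number of negations (counting the antecedent side of each →), so it remains universal.

universal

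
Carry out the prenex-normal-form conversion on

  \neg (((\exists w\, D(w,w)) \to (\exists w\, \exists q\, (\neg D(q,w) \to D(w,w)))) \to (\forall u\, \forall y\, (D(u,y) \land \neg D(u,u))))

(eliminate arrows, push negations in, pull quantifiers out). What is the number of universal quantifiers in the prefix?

1

Rewrite implications/biconditionals: A → B as ¬A ∨ B.
  \neg (\neg (\neg (\exists w\, D(w,w)) \lor (\exists w\, \exists q\, (\neg \neg D(q,w) \lor D(w,w)))) \lor (\forall u\, \forall y\, (D(u,y) \land \neg D(u,u))))
Drive negations inward (¬∀x A ≡ ∃x ¬A, ¬∃x A ≡ ∀x ¬A, De Morgan for ∧/∨):
  ((\forall w\, \neg D(w,w)) \lor (\exists w\, \exists q\, (D(q,w) \lor D(w,w)))) \land (\exists u\, \exists y\, (\neg D(u,y) \lor D(u,u)))
Standardize variables apart so no two quantifiers bind the same name: w↦x1.
  ((\forall w\, \neg D(w,w)) \lor (\exists x1\, \exists q\, (D(q,x1) \lor D(x1,x1)))) \land (\exists u\, \exists y\, (\neg D(u,y) \lor D(u,u)))
Pull the quantifiers to the front (each side's bound variable is not free in the other side):
  \forall w\, \exists x1\, \exists q\, \exists u\, \exists y\, ((\neg D(w,w) \lor D(q,x1) \lor D(x1,x1)) \land (\neg D(u,y) \lor D(u,u)))
The prefix is \forall w \exists x1 \exists q \exists u \exists y: 1 universal, 4 existential.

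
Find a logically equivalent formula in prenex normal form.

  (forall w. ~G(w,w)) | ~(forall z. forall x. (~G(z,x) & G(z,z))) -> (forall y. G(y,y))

exists w. forall z. forall x. forall y. (G(w,w) & ~G(z,x) & G(z,z) | G(y,y))

Rewrite implications/biconditionals: A → B as ¬A ∨ B.
  ~((forall w. ~G(w,w)) | ~(forall z. forall x. (~G(z,x) & G(z,z)))) | (forall y. G(y,y))
Push ¬ through the quantifiers and connectives to reach negation normal form:
  (exists w. G(w,w)) & (forall z. forall x. (~G(z,x) & G(z,z))) | (forall y. G(y,y))
Extract every quantifier outward, since the variables are now distinct and don't occur free across branches:
  exists w. forall z. forall x. forall y. (G(w,w) & ~G(z,x) & G(z,z) | G(y,y))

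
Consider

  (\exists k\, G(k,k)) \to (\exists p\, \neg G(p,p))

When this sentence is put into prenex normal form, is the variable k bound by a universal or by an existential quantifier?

First replace A → B with ¬A ∨ B.
  \neg (\exists k\, G(k,k)) \lor (\exists p\, \neg G(p,p))
Move each ¬ inward, flipping quantifiers it crosses:
  (\forall k\, \neg G(k,k)) \lor (\exists p\, \neg G(p,p))
All bound variables are already distinct, so no renaming is needed.
Extract every quantifier outward, since the variables are now distinct and don't occur free across branches:
  \forall k\, \exists p\, (\neg G(k,k) \lor \neg G(p,p))
The quantifier \exists k sits under an odd number of negations (counting the antecedent side of each →), so it flips to \forall k.

universal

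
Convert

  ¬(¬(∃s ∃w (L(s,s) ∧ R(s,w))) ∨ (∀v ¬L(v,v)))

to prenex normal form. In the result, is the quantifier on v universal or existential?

Drive negations inward (¬∀x A ≡ ∃x ¬A, ¬∃x A ≡ ∀x ¬A, De Morgan for ∧/∨):
  (∃s ∃w (L(s,s) ∧ R(s,w))) ∧ (∃v L(v,v))
All bound variables are already distinct, so no renaming is needed.
Pull the quantifiers to the front (each side's bound variable is not free in the other side):
  ∃s ∃w ∃v (L(s,s) ∧ R(s,w) ∧ L(v,v))
The quantifier ∀v sits under an odd number of negations, so it flips to ∃v.

existential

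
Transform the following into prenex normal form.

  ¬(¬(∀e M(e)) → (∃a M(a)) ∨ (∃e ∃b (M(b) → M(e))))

∃e ∀a ∀z ∀b (¬M(e) ∧ ¬M(a) ∧ M(b) ∧ ¬M(z))

First replace A → B with ¬A ∨ B.
  ¬(¬¬(∀e M(e)) ∨ (∃a M(a)) ∨ (∃e ∃b (¬M(b) ∨ M(e))))
Move each ¬ inward, flipping quantifiers it crosses:
  (∃e ¬M(e)) ∧ (∀a ¬M(a)) ∧ (∀e ∀b (M(b) ∧ ¬M(e)))
Rename bound variables to avoid capture: e↦z.
  (∃e ¬M(e)) ∧ (∀a ¬M(a)) ∧ (∀z ∀b (M(b) ∧ ¬M(z)))
Extract every quantifier outward, since the variables are now distinct and don't occur free across branches:
  ∃e ∀a ∀z ∀b (¬M(e) ∧ ¬M(a) ∧ M(b) ∧ ¬M(z))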